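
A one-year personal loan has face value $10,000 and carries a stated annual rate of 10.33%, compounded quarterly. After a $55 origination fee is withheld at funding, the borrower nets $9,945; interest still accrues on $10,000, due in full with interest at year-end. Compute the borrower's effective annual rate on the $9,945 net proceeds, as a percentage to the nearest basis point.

Amount owed after one year: 10,000 × (1 + 0.1033/4)^4 = 10,000 × 1.107371 = $11,073.71.
Effective rate on net proceeds: 11,073.71 / 9,945 − 1 = 0.113495 = 11.35%.

11.35%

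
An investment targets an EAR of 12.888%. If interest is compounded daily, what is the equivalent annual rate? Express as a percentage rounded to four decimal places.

(1 + r/365)^365 − 1 = 0.12888, so 1 + r/365 = 1.12888^(1/365).
r/365 = 0.000332, so r = 0.121246 = 12.1246%.

12.1246%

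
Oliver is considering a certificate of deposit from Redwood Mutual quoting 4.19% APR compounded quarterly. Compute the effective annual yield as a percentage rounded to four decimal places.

4.2563%

EAR = (1 + 0.0419/4)^4 − 1.
= (1 + 0.010475)^4 − 1 = 1.042563 − 1 = 4.2563%.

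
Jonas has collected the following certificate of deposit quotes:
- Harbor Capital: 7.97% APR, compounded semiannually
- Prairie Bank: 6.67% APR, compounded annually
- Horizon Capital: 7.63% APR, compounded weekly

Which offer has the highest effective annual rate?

Harbor Capital: (1 + 0.0797/2)^2 − 1 = 8.129%
Prairie Bank: compounded annually, EAR = 6.670%
Horizon Capital: (1 + 0.0763/52)^52 − 1 = 7.923%
The highest effective annual rate is Harbor Capital at 8.129%.

Harbor Capital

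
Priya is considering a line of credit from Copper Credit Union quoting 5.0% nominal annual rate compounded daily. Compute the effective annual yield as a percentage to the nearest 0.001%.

EAR = (1 + 0.050/365)^365 − 1.
= (1 + 0.000137)^365 − 1 = 1.051267 − 1 = 5.127%.

5.127%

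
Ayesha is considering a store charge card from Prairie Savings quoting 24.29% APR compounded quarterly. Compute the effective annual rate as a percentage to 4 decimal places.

EAR = (1 + 0.2429/4)^4 − 1.
= (1 + 0.060725)^4 − 1 = 1.265934 − 1 = 26.5934%.

26.5934%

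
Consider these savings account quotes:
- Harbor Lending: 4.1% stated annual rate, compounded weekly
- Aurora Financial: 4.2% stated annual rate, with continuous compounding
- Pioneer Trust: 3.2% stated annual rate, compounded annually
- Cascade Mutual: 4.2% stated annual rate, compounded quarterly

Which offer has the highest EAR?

Aurora Financial

Harbor Lending: (1 + 0.041/52)^52 − 1 = 4.184%
Aurora Financial: e^0.042 − 1 = 4.289%
Pioneer Trust: compounded annually, EAR = 3.200%
Cascade Mutual: (1 + 0.042/4)^4 − 1 = 4.267%
The highest effective annual rate is Aurora Financial at 4.289%.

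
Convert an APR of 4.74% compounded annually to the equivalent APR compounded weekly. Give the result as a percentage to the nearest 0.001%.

4.633%

Compounded annually, EAR = nominal = 0.047400.
Solve (1 + r/52)^52 = 1.047400: r/52 = 1.047400^(1/52) − 1 = 0.000891, so r = 0.046332 = 4.633%.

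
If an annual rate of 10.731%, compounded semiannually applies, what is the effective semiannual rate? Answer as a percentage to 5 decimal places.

5.36550%

With a nominal annual rate compounded semiannually, the periodic rate is the nominal rate divided by 2.
i = 0.10731 / 2 = 0.0536550 = 5.36550%.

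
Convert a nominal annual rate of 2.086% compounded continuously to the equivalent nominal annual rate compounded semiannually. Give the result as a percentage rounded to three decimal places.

2.097%

EAR under continuous compounding: e^0.02086 − 1 = 0.021079.
Solve (1 + r/2)^2 = 1.021079: r/2 = 1.021079^(1/2) − 1 = 0.010485, so r = 0.020969 = 2.097%.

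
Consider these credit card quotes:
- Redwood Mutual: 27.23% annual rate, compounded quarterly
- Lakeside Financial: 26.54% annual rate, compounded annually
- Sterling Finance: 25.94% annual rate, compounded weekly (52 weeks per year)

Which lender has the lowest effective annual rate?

Redwood Mutual: (1 + 0.2723/4)^4 − 1 = 30.139%
Lakeside Financial: compounded annually, EAR = 26.540%
Sterling Finance: (1 + 0.2594/52)^52 − 1 = 29.532%
The lowest effective annual rate is Lakeside Financial at 26.540%.

Lakeside Financial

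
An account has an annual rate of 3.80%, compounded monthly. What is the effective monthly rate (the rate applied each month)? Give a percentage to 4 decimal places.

0.3167%

With a nominal annual rate compounded monthly, the periodic rate is the nominal rate divided by 12.
i = 0.0380 / 12 = 0.0031667 = 0.3167%.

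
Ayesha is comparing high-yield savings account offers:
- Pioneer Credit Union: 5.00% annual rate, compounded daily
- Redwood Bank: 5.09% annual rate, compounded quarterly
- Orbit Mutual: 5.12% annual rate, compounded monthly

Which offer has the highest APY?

Orbit Mutual

Pioneer Credit Union: (1 + 0.0500/365)^365 − 1 = 5.127%
Redwood Bank: (1 + 0.0509/4)^4 − 1 = 5.188%
Orbit Mutual: (1 + 0.0512/12)^12 − 1 = 5.242%
The highest effective annual rate is Orbit Mutual at 5.242%.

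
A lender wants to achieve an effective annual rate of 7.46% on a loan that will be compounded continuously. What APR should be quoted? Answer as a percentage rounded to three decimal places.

Continuous: nominal r satisfies e^r − 1 = 0.0746.
r = ln(1 + 0.0746) = ln(1.0746) = 0.071948 = 7.195%.

7.195%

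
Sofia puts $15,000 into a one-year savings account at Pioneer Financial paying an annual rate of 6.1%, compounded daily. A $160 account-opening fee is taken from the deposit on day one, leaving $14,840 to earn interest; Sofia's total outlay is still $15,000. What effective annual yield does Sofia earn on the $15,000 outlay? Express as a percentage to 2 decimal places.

5.16%

Value after one year: 14,840 × (1 + 0.061/365)^365 = 14,840 × 1.062893 = $15,773.34.
Effective yield on the $15,000 outlay: 15,773.34 / 15,000 − 1 = 0.051556 = 5.16%.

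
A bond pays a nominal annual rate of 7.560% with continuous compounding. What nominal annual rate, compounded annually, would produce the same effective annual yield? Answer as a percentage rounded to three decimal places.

EAR under continuous compounding: e^0.07560 − 1 = 0.078531.
Compounded annually, the equivalent nominal rate is the EAR itself: 7.853%.

7.853%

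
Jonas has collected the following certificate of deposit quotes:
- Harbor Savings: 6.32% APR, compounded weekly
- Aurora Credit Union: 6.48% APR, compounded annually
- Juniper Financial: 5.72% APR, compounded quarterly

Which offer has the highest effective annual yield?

Harbor Savings: (1 + 0.0632/52)^52 − 1 = 6.520%
Aurora Credit Union: compounded annually, EAR = 6.480%
Juniper Financial: (1 + 0.0572/4)^4 − 1 = 5.844%
The highest effective annual rate is Harbor Savings at 6.520%.

Harbor Savings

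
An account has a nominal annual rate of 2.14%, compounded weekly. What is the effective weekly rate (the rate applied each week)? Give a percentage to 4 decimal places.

0.0412%

With a nominal annual rate compounded weekly, the periodic rate is the nominal rate divided by 52.
i = 0.0214 / 52 = 0.0004115 = 0.0412%.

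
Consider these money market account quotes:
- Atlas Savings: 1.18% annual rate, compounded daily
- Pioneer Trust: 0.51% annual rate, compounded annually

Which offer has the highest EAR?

Atlas Savings

Atlas Savings: (1 + 0.0118/365)^365 − 1 = 1.187%
Pioneer Trust: compounded annually, EAR = 0.510%
The highest effective annual rate is Atlas Savings at 1.187%.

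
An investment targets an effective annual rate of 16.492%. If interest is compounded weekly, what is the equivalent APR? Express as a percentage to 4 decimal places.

15.2877%

(1 + r/52)^52 − 1 = 0.16492, so 1 + r/52 = 1.16492^(1/52).
r/52 = 0.002940, so r = 0.152877 = 15.2877%.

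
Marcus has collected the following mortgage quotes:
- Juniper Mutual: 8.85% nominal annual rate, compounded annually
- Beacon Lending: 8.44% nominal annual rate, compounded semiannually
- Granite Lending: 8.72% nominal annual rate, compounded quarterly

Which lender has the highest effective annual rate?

Juniper Mutual: compounded annually, EAR = 8.850%
Beacon Lending: (1 + 0.0844/2)^2 − 1 = 8.618%
Granite Lending: (1 + 0.0872/4)^4 − 1 = 9.009%
The highest effective annual rate is Granite Lending at 9.009%.

Granite Lending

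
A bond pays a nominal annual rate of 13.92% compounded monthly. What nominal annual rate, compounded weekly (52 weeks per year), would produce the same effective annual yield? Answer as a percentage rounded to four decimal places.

13.8583%

EAR = (1 + 0.1392/12)^12 − 1 = 0.148433.
Solve (1 + r/52)^52 = 1.148433: r/52 = 1.148433^(1/52) − 1 = 0.002665, so r = 0.138583 = 13.8583%.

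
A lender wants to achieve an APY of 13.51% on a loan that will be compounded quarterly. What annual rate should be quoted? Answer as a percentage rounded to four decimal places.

(1 + r/4)^4 − 1 = 0.1351, so 1 + r/4 = 1.1351^(1/4).
r/4 = 0.032187, so r = 0.128749 = 12.8749%.

12.8749%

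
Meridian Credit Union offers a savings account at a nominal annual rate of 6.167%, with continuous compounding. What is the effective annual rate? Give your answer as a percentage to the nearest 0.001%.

With continuous compounding, EAR = e^0.06167 − 1.
e^0.06167 = 1.063611, so EAR = 0.063611 = 6.361%.

6.361%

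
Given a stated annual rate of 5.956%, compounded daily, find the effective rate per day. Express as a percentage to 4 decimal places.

With a nominal annual rate compounded daily, the periodic rate is the nominal rate divided by 365.
i = 0.05956 / 365 = 0.0001632 = 0.0163%.

0.0163%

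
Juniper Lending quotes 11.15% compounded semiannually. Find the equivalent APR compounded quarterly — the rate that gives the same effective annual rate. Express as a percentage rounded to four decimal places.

10.9988%

EAR = (1 + 0.1115/2)^2 − 1 = 0.114608.
Solve (1 + r/4)^4 = 1.114608: r/4 = 1.114608^(1/4) − 1 = 0.027497, so r = 0.109988 = 10.9988%.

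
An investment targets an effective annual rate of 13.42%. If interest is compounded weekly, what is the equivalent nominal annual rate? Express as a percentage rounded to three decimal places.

(1 + r/52)^52 − 1 = 0.1342, so 1 + r/52 = 1.1342^(1/52).
r/52 = 0.002425, so r = 0.126080 = 12.608%.

12.608%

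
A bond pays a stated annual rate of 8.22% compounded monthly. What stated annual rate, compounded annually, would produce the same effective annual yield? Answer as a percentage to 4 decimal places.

8.5369%

EAR = (1 + 0.0822/12)^12 − 1 = 0.085369.
Compounded annually, the equivalent nominal rate is the EAR itself: 8.5369%.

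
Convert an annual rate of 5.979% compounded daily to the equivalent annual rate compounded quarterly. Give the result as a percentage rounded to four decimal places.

EAR = (1 + 0.05979/365)^365 − 1 = 0.061608.
Solve (1 + r/4)^4 = 1.061608: r/4 = 1.061608^(1/4) − 1 = 0.015059, so r = 0.060234 = 6.0234%.

6.0234%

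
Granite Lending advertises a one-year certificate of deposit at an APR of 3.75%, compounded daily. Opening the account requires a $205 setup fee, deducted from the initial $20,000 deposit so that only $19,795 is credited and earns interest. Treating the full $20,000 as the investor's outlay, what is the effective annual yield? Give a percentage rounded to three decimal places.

Value after one year: 19,795 × (1 + 0.0375/365)^365 = 19,795 × 1.038210 = $20,551.37.
Effective yield on the $20,000 outlay: 20,551.37 / 20,000 − 1 = 0.027568 = 2.757%.

2.757%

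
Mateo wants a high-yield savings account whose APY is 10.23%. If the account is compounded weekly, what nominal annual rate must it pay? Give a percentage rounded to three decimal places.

9.749%

(1 + r/52)^52 − 1 = 0.1023, so 1 + r/52 = 1.1023^(1/52).
r/52 = 0.001875, so r = 0.097490 = 9.749%.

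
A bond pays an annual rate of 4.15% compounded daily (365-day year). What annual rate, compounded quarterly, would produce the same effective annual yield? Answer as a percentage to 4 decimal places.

4.1714%

EAR = (1 + 0.0415/365)^365 − 1 = 0.042371.
Solve (1 + r/4)^4 = 1.042371: r/4 = 1.042371^(1/4) − 1 = 0.010428, so r = 0.041714 = 4.1714%.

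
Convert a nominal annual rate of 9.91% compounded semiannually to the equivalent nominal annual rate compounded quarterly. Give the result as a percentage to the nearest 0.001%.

9.790%

EAR = (1 + 0.0991/2)^2 − 1 = 0.101555.
Solve (1 + r/4)^4 = 1.101555: r/4 = 1.101555^(1/4) − 1 = 0.024475, so r = 0.097902 = 9.790%.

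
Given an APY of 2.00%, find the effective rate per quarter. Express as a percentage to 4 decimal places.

0.4963%

The per-quarter rate i satisfies (1 + i)^4 = 1 + 0.0200.
i = 1.0200^(1/4) − 1 = 0.0049629 = 0.4963%.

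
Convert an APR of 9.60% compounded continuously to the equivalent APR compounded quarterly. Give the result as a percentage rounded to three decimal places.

EAR under continuous compounding: e^0.0960 − 1 = 0.100759.
Solve (1 + r/4)^4 = 1.100759: r/4 = 1.100759^(1/4) − 1 = 0.024290, so r = 0.097161 = 9.716%.

9.716%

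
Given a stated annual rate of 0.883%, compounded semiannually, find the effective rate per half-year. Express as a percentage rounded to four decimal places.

With a nominal annual rate compounded semiannually, the periodic rate is the nominal rate divided by 2.
i = 0.00883 / 2 = 0.0044150 = 0.4415%.

0.4415%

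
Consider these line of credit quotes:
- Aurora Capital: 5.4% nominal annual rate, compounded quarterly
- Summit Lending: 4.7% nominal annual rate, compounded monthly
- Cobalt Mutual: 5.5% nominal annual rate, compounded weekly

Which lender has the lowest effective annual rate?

Summit Lending

Aurora Capital: (1 + 0.054/4)^4 − 1 = 5.510%
Summit Lending: (1 + 0.047/12)^12 − 1 = 4.803%
Cobalt Mutual: (1 + 0.055/52)^52 − 1 = 5.651%
The lowest effective annual rate is Summit Lending at 4.803%.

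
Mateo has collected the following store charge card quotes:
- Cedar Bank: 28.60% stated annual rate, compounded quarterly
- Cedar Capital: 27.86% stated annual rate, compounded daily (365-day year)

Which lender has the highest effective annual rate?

Cedar Bank: (1 + 0.2860/4)^4 − 1 = 31.816%
Cedar Capital: (1 + 0.2786/365)^365 − 1 = 32.114%
The highest effective annual rate is Cedar Capital at 32.114%.

Cedar Capital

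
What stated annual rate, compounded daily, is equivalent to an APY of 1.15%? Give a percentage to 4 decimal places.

1.1435%

(1 + r/365)^365 − 1 = 0.0115, so 1 + r/365 = 1.0115^(1/365).
r/365 = 0.000031, so r = 0.011435 = 1.1435%.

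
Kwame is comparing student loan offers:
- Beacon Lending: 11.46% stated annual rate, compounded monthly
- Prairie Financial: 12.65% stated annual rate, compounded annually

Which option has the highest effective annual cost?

Beacon Lending: (1 + 0.1146/12)^12 − 1 = 12.082%
Prairie Financial: compounded annually, EAR = 12.650%
The highest effective annual rate is Prairie Financial at 12.650%.

Prairie Financial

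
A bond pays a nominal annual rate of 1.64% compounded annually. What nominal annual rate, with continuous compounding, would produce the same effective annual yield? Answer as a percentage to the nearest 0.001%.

Compounded annually, EAR = nominal = 0.016400.
Equivalent continuous rate: r = ln(1 + 0.016400) = 0.016267 = 1.627%.

1.627%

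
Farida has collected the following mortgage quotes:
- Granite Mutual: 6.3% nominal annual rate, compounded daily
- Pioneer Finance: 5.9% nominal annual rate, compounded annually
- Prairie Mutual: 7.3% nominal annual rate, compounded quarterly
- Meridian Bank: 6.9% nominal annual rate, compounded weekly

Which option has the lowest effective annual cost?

Granite Mutual: (1 + 0.063/365)^365 − 1 = 6.502%
Pioneer Finance: compounded annually, EAR = 5.900%
Prairie Mutual: (1 + 0.073/4)^4 − 1 = 7.502%
Meridian Bank: (1 + 0.069/52)^52 − 1 = 7.139%
The lowest effective annual rate is Pioneer Finance at 5.900%.

Pioneer Finance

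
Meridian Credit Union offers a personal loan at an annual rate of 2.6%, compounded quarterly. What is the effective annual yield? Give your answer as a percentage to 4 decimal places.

EAR = (1 + 0.026/4)^4 − 1.
= (1 + 0.006500)^4 − 1 = 1.026255 − 1 = 2.6255%.

2.6255%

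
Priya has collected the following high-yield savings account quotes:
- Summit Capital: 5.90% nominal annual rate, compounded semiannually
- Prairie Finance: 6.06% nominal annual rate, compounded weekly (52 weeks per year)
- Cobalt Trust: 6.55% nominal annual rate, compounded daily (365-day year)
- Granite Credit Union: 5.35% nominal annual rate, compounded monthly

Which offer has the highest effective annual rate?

Cobalt Trust

Summit Capital: (1 + 0.0590/2)^2 − 1 = 5.987%
Prairie Finance: (1 + 0.0606/52)^52 − 1 = 6.244%
Cobalt Trust: (1 + 0.0655/365)^365 − 1 = 6.769%
Granite Credit Union: (1 + 0.0535/12)^12 − 1 = 5.483%
The highest effective annual rate is Cobalt Trust at 6.769%.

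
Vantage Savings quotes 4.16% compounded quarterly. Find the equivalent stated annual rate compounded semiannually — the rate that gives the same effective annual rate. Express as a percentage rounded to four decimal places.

EAR = (1 + 0.0416/4)^4 − 1 = 0.042253.
Solve (1 + r/2)^2 = 1.042253: r/2 = 1.042253^(1/2) − 1 = 0.020908, so r = 0.041816 = 4.1816%.

4.1816%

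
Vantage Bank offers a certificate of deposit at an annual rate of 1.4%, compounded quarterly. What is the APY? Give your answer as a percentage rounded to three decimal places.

EAR = (1 + 0.014/4)^4 − 1.
= 1.014074 − 1 = 1.407%.

1.407%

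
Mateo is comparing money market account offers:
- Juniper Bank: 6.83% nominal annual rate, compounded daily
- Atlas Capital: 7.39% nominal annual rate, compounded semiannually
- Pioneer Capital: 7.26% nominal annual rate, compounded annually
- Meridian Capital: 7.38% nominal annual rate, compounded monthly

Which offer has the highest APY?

Meridian Capital

Juniper Bank: (1 + 0.0683/365)^365 − 1 = 7.068%
Atlas Capital: (1 + 0.0739/2)^2 − 1 = 7.527%
Pioneer Capital: compounded annually, EAR = 7.260%
Meridian Capital: (1 + 0.0738/12)^12 − 1 = 7.635%
The highest effective annual rate is Meridian Capital at 7.635%.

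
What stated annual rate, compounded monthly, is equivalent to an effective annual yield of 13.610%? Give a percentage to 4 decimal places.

12.8282%

(1 + r/12)^12 − 1 = 0.13610, so 1 + r/12 = 1.13610^(1/12).
r/12 = 0.010690, so r = 0.128282 = 12.8282%.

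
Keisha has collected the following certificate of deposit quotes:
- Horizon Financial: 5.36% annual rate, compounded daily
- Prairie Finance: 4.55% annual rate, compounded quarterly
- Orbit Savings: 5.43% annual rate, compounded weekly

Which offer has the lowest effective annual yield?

Prairie Finance

Horizon Financial: (1 + 0.0536/365)^365 − 1 = 5.506%
Prairie Finance: (1 + 0.0455/4)^4 − 1 = 4.628%
Orbit Savings: (1 + 0.0543/52)^52 − 1 = 5.577%
The lowest effective annual rate is Prairie Finance at 4.628%.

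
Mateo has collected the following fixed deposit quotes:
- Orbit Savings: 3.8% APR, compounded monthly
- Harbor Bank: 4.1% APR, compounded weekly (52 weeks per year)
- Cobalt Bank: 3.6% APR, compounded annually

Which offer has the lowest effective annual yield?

Cobalt Bank

Orbit Savings: (1 + 0.038/12)^12 − 1 = 3.867%
Harbor Bank: (1 + 0.041/52)^52 − 1 = 4.184%
Cobalt Bank: compounded annually, EAR = 3.600%
The lowest effective annual rate is Cobalt Bank at 3.600%.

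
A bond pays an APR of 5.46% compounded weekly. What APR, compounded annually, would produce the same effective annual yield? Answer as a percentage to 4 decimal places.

EAR = (1 + 0.0546/52)^52 − 1 = 0.056088.
Compounded annually, the equivalent nominal rate is the EAR itself: 5.6088%.

5.6088%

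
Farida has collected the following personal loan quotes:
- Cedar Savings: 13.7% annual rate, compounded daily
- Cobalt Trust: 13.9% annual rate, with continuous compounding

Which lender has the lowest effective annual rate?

Cedar Savings

Cedar Savings: (1 + 0.137/365)^365 − 1 = 14.680%
Cobalt Trust: e^0.139 − 1 = 14.912%
The lowest effective annual rate is Cedar Savings at 14.680%.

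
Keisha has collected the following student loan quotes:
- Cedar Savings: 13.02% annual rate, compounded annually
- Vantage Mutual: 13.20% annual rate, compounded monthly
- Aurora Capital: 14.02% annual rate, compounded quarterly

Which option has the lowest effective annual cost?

Cedar Savings: compounded annually, EAR = 13.020%
Vantage Mutual: (1 + 0.1320/12)^12 − 1 = 14.029%
Aurora Capital: (1 + 0.1402/4)^4 − 1 = 14.774%
The lowest effective annual rate is Cedar Savings at 13.020%.

Cedar Savings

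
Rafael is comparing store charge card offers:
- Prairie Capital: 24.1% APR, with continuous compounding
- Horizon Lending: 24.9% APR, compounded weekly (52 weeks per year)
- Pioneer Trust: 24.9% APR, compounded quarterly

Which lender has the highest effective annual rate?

Horizon Lending

Prairie Capital: e^0.241 − 1 = 27.252%
Horizon Lending: (1 + 0.249/52)^52 − 1 = 28.198%
Pioneer Trust: (1 + 0.249/4)^4 − 1 = 27.323%
The highest effective annual rate is Horizon Lending at 28.198%.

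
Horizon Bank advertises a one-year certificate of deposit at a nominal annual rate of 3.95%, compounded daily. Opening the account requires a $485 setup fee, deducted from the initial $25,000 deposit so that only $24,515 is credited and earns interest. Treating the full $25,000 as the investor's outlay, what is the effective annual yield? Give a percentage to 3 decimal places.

2.011%

Value after one year: 24,515 × (1 + 0.0395/365)^365 = 24,515 × 1.040288 = $25,502.67.
Effective yield on the $25,000 outlay: 25,502.67 / 25,000 − 1 = 0.020107 = 2.011%.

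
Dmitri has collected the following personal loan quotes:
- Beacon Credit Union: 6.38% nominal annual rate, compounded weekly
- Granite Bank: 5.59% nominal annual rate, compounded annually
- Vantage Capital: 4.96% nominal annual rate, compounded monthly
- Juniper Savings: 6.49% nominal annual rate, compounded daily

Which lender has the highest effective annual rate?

Beacon Credit Union: (1 + 0.0638/52)^52 − 1 = 6.584%
Granite Bank: compounded annually, EAR = 5.590%
Vantage Capital: (1 + 0.0496/12)^12 − 1 = 5.074%
Juniper Savings: (1 + 0.0649/365)^365 − 1 = 6.705%
The highest effective annual rate is Juniper Savings at 6.705%.

Juniper Savings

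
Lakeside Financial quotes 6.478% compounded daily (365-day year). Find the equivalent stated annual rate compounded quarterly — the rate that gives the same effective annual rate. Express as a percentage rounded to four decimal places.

6.5302%

EAR = (1 + 0.06478/365)^365 − 1 = 0.066918.
Solve (1 + r/4)^4 = 1.066918: r/4 = 1.066918^(1/4) − 1 = 0.016325, so r = 0.065302 = 6.5302%.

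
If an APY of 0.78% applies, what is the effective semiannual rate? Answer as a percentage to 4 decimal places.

The per-half-year rate i satisfies (1 + i)^2 = 1 + 0.0078.
i = 1.0078^(1/2) − 1 = 0.0038924 = 0.3892%.

0.3892%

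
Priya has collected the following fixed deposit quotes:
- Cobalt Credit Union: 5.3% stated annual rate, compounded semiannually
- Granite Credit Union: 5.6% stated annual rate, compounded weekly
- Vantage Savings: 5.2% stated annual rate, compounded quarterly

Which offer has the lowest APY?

Cobalt Credit Union: (1 + 0.053/2)^2 − 1 = 5.370%
Granite Credit Union: (1 + 0.056/52)^52 − 1 = 5.757%
Vantage Savings: (1 + 0.052/4)^4 − 1 = 5.302%
The lowest effective annual rate is Vantage Savings at 5.302%.

Vantage Savings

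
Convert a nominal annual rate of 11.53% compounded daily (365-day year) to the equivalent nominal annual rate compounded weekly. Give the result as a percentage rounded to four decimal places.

EAR = (1 + 0.1153/365)^365 − 1 = 0.122190.
Solve (1 + r/52)^52 = 1.122190: r/52 = 1.122190^(1/52) − 1 = 0.002219, so r = 0.115410 = 11.5410%.

11.5410%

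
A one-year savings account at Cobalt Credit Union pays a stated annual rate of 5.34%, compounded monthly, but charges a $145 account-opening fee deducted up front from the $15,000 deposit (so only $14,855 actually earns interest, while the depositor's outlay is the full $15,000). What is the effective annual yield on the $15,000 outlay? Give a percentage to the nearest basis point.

4.45%

Value after one year: 14,855 × (1 + 0.0534/12)^12 = 14,855 × 1.054727 = $15,667.96.
Effective yield on the $15,000 outlay: 15,667.96 / 15,000 − 1 = 0.044531 = 4.45%.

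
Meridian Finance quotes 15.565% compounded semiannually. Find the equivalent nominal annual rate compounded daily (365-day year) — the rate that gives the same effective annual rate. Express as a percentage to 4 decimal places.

EAR = (1 + 0.15565/2)^2 − 1 = 0.161707.
Solve (1 + r/365)^365 = 1.161707: r/365 = 1.161707^(1/365) − 1 = 0.000411, so r = 0.149921 = 14.9921%.

14.9921%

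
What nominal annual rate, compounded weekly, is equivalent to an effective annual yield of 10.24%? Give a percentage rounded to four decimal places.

(1 + r/52)^52 − 1 = 0.1024, so 1 + r/52 = 1.1024^(1/52).
r/52 = 0.001877, so r = 0.097581 = 9.7581%.

9.7581%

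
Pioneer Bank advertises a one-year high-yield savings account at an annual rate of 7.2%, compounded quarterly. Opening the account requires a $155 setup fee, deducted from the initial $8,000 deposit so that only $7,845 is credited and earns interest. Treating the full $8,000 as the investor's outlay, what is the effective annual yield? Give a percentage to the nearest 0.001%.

5.316%

Value after one year: 7,845 × (1 + 0.072/4)^4 = 7,845 × 1.073967 = $8,425.27.
Effective yield on the $8,000 outlay: 8,425.27 / 8,000 − 1 = 0.053159 = 5.316%.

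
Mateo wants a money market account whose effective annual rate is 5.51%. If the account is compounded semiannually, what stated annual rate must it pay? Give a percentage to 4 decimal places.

(1 + r/2)^2 − 1 = 0.0551, so 1 + r/2 = 1.0551^(1/2).
r/2 = 0.027181, so r = 0.054361 = 5.4361%.

5.4361%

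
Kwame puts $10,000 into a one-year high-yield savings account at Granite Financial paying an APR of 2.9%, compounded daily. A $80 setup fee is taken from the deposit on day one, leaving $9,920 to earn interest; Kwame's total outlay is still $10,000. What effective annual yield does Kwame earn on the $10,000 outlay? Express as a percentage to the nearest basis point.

Value after one year: 9,920 × (1 + 0.029/365)^365 = 9,920 × 1.029423 = $10,211.88.
Effective yield on the $10,000 outlay: 10,211.88 / 10,000 − 1 = 0.021188 = 2.12%.

2.12%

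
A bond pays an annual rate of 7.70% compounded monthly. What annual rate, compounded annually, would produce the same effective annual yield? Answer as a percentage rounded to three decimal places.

EAR = (1 + 0.0770/12)^12 − 1 = 0.079776.
Compounded annually, the equivalent nominal rate is the EAR itself: 7.978%.

7.978%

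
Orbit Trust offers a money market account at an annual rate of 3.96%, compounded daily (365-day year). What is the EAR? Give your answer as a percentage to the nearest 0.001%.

4.039%

EAR = (1 + 0.0396/365)^365 − 1.
= (1 + 0.000108)^365 − 1 = 1.040392 − 1 = 4.039%.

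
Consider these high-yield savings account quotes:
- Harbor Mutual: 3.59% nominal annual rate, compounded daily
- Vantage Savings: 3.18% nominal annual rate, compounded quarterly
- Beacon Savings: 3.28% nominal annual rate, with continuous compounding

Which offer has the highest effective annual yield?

Harbor Mutual

Harbor Mutual: (1 + 0.0359/365)^365 − 1 = 3.655%
Vantage Savings: (1 + 0.0318/4)^4 − 1 = 3.218%
Beacon Savings: e^0.0328 − 1 = 3.334%
The highest effective annual rate is Harbor Mutual at 3.655%.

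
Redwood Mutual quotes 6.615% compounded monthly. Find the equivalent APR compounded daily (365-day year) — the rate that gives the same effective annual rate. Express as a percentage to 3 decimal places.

EAR = (1 + 0.06615/12)^12 − 1 = 0.068193.
Solve (1 + r/365)^365 = 1.068193: r/365 = 1.068193^(1/365) − 1 = 0.000181, so r = 0.065974 = 6.597%.

6.597%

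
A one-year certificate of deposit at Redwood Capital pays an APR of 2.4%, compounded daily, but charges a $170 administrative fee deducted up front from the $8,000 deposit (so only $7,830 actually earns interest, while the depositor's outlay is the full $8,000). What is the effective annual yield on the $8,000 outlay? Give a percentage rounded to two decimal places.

0.25%

Value after one year: 7,830 × (1 + 0.024/365)^365 = 7,830 × 1.024290 = $8,020.19.
Effective yield on the $8,000 outlay: 8,020.19 / 8,000 − 1 = 0.002523 = 0.25%.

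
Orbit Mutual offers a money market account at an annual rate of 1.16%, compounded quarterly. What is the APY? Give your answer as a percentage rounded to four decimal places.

EAR = (1 + 0.0116/4)^4 − 1.
= 1.011651 − 1 = 1.1651%.

1.1651%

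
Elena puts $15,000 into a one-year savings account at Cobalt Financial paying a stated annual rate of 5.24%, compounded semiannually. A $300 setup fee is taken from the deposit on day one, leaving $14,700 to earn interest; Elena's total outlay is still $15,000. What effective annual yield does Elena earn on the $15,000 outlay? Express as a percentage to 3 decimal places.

Value after one year: 14,700 × (1 + 0.0524/2)^2 = 14,700 × 1.053086 = $15,480.37.
Effective yield on the $15,000 outlay: 15,480.37 / 15,000 − 1 = 0.032025 = 3.202%.

3.202%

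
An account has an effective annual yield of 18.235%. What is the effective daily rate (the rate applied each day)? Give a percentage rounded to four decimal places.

0.0459%

The per-day rate i satisfies (1 + i)^365 = 1 + 0.18235.
i = 1.18235^(1/365) − 1 = 0.0004590 = 0.0459%.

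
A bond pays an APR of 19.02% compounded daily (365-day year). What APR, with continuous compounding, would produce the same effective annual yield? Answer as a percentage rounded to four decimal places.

EAR = (1 + 0.1902/365)^365 − 1 = 0.209432.
Equivalent continuous rate: r = ln(1 + 0.209432) = 0.190150 = 19.0150%.

19.0150%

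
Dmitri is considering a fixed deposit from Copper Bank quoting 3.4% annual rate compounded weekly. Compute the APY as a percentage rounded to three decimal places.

3.457%

EAR = (1 + 0.034/52)^52 − 1.
= (1 + 0.000654)^52 − 1 = 1.034573 − 1 = 3.457%.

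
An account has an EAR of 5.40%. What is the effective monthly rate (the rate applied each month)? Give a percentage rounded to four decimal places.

0.4392%

The per-month rate i satisfies (1 + i)^12 = 1 + 0.0540.
i = 1.0540^(1/12) − 1 = 0.0043923 = 0.4392%.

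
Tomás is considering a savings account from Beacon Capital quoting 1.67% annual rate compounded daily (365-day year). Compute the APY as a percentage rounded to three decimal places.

EAR = (1 + 0.0167/365)^365 − 1.
= (1 + 0.000046)^365 − 1 = 1.016840 − 1 = 1.684%.

1.684%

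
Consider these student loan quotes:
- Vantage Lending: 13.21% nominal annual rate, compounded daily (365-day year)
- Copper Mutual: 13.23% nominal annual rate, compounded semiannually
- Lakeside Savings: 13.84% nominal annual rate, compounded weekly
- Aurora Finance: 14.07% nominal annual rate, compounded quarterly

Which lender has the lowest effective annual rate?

Copper Mutual

Vantage Lending: (1 + 0.1321/365)^365 − 1 = 14.120%
Copper Mutual: (1 + 0.1323/2)^2 − 1 = 13.668%
Lakeside Savings: (1 + 0.1384/52)^52 − 1 = 14.822%
Aurora Finance: (1 + 0.1407/4)^4 − 1 = 14.830%
The lowest effective annual rate is Copper Mutual at 13.668%.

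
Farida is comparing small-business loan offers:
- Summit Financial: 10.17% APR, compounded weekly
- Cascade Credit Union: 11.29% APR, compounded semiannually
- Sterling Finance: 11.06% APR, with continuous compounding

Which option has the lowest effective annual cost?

Summit Financial

Summit Financial: (1 + 0.1017/52)^52 − 1 = 10.694%
Cascade Credit Union: (1 + 0.1129/2)^2 − 1 = 11.609%
Sterling Finance: e^0.1106 − 1 = 11.695%
The lowest effective annual rate is Summit Financial at 10.694%.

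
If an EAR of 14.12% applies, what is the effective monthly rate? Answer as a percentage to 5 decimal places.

1.10675%

The per-month rate i satisfies (1 + i)^12 = 1 + 0.1412.
i = 1.1412^(1/12) − 1 = 0.0110675 = 1.10675%.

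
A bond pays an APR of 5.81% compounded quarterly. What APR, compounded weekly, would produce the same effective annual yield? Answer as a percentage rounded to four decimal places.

EAR = (1 + 0.0581/4)^4 − 1 = 0.059378.
Solve (1 + r/52)^52 = 1.059378: r/52 = 1.059378^(1/52) − 1 = 0.001110, so r = 0.057714 = 5.7714%.

5.7714%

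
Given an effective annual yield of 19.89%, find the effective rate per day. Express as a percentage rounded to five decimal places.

0.04971%

The per-day rate i satisfies (1 + i)^365 = 1 + 0.1989.
i = 1.1989^(1/365) − 1 = 0.0004971 = 0.04971%.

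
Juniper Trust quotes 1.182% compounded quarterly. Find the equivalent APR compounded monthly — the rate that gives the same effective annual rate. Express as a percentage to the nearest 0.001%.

EAR = (1 + 0.01182/4)^4 − 1 = 0.011872.
Solve (1 + r/12)^12 = 1.011872: r/12 = 1.011872^(1/12) − 1 = 0.000984, so r = 0.011808 = 1.181%.

1.181%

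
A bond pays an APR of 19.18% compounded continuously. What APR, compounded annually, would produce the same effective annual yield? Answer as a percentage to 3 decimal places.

EAR under continuous compounding: e^0.1918 − 1 = 0.211428.
Compounded annually, the equivalent nominal rate is the EAR itself: 21.143%.

21.143%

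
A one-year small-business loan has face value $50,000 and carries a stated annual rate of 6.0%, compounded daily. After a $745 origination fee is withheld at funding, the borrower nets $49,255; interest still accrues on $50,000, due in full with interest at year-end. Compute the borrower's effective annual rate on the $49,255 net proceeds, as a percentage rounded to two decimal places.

7.79%

Amount owed after one year: 50,000 × (1 + 0.060/365)^365 = 50,000 × 1.061831 = $53,091.57.
Effective rate on net proceeds: 53,091.57 / 49,255 − 1 = 0.077892 = 7.79%.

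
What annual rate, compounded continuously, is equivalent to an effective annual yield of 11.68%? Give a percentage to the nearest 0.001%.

11.047%

Continuous: nominal r satisfies e^r − 1 = 0.1168.
r = ln(1 + 0.1168) = ln(1.1168) = 0.110467 = 11.047%.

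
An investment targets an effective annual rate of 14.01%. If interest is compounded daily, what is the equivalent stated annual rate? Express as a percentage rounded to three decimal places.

13.114%

(1 + r/365)^365 − 1 = 0.1401, so 1 + r/365 = 1.1401^(1/365).
r/365 = 0.000359, so r = 0.131140 = 13.114%.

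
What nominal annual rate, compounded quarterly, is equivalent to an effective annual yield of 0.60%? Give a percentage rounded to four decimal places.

0.5987%

(1 + r/4)^4 − 1 = 0.0060, so 1 + r/4 = 1.0060^(1/4).
r/4 = 0.001497, so r = 0.005987 = 0.5987%.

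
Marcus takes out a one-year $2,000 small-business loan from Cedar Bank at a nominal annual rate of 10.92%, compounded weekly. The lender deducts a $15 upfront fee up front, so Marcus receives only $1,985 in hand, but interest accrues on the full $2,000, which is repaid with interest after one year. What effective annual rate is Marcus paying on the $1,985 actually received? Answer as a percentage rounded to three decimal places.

Amount owed after one year: 2,000 × (1 + 0.1092/52)^52 = 2,000 × 1.115258 = $2,230.52.
Effective rate on net proceeds: 2,230.52 / 1,985 − 1 = 0.123685 = 12.369%.

12.369%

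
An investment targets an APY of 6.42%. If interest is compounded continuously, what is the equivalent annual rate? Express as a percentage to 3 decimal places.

Continuous: nominal r satisfies e^r − 1 = 0.0642.
r = ln(1 + 0.0642) = ln(1.0642) = 0.062223 = 6.222%.

6.222%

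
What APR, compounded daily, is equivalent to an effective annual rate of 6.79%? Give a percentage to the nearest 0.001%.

(1 + r/365)^365 − 1 = 0.0679, so 1 + r/365 = 1.0679^(1/365).
r/365 = 0.000180, so r = 0.065700 = 6.570%.

6.570%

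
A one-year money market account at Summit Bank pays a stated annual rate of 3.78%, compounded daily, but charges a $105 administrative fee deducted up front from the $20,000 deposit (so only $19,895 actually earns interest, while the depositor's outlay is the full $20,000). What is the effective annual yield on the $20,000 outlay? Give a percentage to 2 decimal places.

3.31%

Value after one year: 19,895 × (1 + 0.0378/365)^365 = 19,895 × 1.038521 = $20,661.38.
Effective yield on the $20,000 outlay: 20,661.38 / 20,000 − 1 = 0.033069 = 3.31%.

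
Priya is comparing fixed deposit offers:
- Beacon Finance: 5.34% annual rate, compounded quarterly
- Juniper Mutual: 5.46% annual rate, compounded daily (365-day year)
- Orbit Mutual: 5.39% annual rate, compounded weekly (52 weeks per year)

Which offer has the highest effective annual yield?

Beacon Finance: (1 + 0.0534/4)^4 − 1 = 5.448%
Juniper Mutual: (1 + 0.0546/365)^365 − 1 = 5.611%
Orbit Mutual: (1 + 0.0539/52)^52 − 1 = 5.535%
The highest effective annual rate is Juniper Mutual at 5.611%.

Juniper Mutual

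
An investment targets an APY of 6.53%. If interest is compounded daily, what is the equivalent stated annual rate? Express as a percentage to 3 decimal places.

6.326%

(1 + r/365)^365 − 1 = 0.0653, so 1 + r/365 = 1.0653^(1/365).
r/365 = 0.000173, so r = 0.063262 = 6.326%.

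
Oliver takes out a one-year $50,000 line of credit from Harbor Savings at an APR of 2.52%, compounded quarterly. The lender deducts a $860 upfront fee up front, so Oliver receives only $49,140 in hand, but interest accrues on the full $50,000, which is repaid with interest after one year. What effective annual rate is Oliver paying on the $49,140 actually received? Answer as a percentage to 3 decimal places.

Amount owed after one year: 50,000 × (1 + 0.0252/4)^4 = 50,000 × 1.025439 = $51,271.96.
Effective rate on net proceeds: 51,271.96 / 49,140 − 1 = 0.043385 = 4.339%.

4.339%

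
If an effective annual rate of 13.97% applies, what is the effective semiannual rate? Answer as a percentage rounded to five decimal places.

6.75673%

The per-half-year rate i satisfies (1 + i)^2 = 1 + 0.1397.
i = 1.1397^(1/2) − 1 = 0.0675673 = 6.75673%.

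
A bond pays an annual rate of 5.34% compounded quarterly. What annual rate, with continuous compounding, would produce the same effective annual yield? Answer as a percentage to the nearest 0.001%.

5.305%

EAR = (1 + 0.0534/4)^4 − 1 = 0.054479.
Equivalent continuous rate: r = ln(1 + 0.054479) = 0.053047 = 5.305%.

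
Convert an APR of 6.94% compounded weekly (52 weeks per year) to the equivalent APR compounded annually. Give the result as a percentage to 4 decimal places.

7.1815%

EAR = (1 + 0.0694/52)^52 − 1 = 0.071815.
Compounded annually, the equivalent nominal rate is the EAR itself: 7.1815%.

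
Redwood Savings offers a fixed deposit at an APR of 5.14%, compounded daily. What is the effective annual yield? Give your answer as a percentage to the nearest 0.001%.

5.274%

EAR = (1 + 0.0514/365)^365 − 1.
= (1 + 0.000141)^365 − 1 = 1.052740 − 1 = 5.274%.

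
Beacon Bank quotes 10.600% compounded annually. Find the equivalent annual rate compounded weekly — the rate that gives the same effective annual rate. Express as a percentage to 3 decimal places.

10.085%

Compounded annually, EAR = nominal = 0.106000.
Solve (1 + r/52)^52 = 1.106000: r/52 = 1.106000^(1/52) − 1 = 0.001939, so r = 0.100848 = 10.085%.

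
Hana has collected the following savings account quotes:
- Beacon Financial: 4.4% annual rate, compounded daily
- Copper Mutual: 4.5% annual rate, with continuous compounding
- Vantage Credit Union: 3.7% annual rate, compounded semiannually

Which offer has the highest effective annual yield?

Copper Mutual

Beacon Financial: (1 + 0.044/365)^365 − 1 = 4.498%
Copper Mutual: e^0.045 − 1 = 4.603%
Vantage Credit Union: (1 + 0.037/2)^2 − 1 = 3.734%
The highest effective annual rate is Copper Mutual at 4.603%.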